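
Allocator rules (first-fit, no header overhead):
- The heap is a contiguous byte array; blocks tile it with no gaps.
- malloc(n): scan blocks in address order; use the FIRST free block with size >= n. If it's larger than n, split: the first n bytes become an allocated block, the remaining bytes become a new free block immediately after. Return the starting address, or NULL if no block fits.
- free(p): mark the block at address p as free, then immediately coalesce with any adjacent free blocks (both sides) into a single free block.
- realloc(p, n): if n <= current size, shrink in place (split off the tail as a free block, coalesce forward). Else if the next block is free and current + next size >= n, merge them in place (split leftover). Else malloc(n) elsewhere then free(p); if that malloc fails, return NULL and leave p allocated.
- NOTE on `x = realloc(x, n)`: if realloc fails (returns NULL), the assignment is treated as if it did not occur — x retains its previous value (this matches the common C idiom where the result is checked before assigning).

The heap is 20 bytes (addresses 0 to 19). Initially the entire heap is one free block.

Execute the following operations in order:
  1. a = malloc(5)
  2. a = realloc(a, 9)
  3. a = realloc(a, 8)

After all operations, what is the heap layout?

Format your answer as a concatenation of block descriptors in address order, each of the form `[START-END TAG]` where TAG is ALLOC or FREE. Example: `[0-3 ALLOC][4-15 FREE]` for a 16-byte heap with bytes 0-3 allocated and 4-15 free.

Op 1: a = malloc(5) -> a = 0; heap: [0-4 ALLOC][5-19 FREE]
Op 2: a = realloc(a, 9) -> a = 0; heap: [0-8 ALLOC][9-19 FREE]
Op 3: a = realloc(a, 8) -> a = 0; heap: [0-7 ALLOC][8-19 FREE]

Answer: [0-7 ALLOC][8-19 FREE]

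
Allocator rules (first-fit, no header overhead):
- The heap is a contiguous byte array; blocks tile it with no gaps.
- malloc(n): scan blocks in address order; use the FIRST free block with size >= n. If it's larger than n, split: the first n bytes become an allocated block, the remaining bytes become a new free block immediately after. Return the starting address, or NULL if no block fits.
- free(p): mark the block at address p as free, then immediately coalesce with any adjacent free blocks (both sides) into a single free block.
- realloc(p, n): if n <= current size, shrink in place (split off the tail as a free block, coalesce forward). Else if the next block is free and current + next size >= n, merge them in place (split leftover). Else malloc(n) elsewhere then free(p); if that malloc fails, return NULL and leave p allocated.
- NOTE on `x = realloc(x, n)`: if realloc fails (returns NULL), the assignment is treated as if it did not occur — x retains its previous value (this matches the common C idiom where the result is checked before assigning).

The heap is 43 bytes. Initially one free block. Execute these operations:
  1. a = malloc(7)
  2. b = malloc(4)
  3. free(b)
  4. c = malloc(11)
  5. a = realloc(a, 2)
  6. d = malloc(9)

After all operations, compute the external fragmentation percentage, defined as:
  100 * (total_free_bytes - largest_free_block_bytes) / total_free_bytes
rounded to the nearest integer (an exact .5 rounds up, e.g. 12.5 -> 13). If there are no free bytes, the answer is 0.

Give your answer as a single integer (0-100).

Answer: 24

Derivation:
Op 1: a = malloc(7) -> a = 0; heap: [0-6 ALLOC][7-42 FREE]
Op 2: b = malloc(4) -> b = 7; heap: [0-6 ALLOC][7-10 ALLOC][11-42 FREE]
Op 3: free(b) -> (freed b); heap: [0-6 ALLOC][7-42 FREE]
Op 4: c = malloc(11) -> c = 7; heap: [0-6 ALLOC][7-17 ALLOC][18-42 FREE]
Op 5: a = realloc(a, 2) -> a = 0; heap: [0-1 ALLOC][2-6 FREE][7-17 ALLOC][18-42 FREE]
Op 6: d = malloc(9) -> d = 18; heap: [0-1 ALLOC][2-6 FREE][7-17 ALLOC][18-26 ALLOC][27-42 FREE]
Free blocks: [5 16] total_free=21 largest=16 -> 100*(21-16)/21 = 500/21 ≈ 23.810 -> rounds to 24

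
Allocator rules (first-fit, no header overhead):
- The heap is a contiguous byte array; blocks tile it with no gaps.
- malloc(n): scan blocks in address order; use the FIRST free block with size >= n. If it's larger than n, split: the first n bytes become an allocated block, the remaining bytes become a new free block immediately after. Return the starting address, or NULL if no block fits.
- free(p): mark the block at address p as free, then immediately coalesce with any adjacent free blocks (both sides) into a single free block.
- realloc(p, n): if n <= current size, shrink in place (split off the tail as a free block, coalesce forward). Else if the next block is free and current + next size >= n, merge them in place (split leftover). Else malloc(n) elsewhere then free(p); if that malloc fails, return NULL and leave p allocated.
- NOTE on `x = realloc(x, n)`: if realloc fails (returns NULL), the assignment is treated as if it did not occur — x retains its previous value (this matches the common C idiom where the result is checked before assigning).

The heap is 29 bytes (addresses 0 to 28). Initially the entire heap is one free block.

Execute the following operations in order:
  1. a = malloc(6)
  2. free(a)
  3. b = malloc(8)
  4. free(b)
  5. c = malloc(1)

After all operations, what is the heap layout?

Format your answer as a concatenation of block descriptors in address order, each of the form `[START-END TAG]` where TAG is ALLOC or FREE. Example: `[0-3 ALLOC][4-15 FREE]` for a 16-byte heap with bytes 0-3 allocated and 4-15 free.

Answer: [0-0 ALLOC][1-28 FREE]

Derivation:
Op 1: a = malloc(6) -> a = 0; heap: [0-5 ALLOC][6-28 FREE]
Op 2: free(a) -> (freed a); heap: [0-28 FREE]
Op 3: b = malloc(8) -> b = 0; heap: [0-7 ALLOC][8-28 FREE]
Op 4: free(b) -> (freed b); heap: [0-28 FREE]
Op 5: c = malloc(1) -> c = 0; heap: [0-0 ALLOC][1-28 FREE]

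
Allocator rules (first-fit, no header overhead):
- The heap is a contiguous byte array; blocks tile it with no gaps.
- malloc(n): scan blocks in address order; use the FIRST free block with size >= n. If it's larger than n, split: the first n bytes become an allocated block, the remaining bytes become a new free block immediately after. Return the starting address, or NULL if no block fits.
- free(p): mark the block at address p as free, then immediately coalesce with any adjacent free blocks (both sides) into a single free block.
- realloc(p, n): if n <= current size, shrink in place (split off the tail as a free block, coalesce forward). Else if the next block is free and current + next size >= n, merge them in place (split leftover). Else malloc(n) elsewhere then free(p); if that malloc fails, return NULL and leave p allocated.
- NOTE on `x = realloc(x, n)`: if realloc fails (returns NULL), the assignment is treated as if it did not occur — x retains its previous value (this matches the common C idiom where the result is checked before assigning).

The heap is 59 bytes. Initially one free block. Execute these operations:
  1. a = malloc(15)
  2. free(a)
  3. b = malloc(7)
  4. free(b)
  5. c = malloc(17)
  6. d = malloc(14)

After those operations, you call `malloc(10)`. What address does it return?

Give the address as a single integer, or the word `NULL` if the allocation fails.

Op 1: a = malloc(15) -> a = 0; heap: [0-14 ALLOC][15-58 FREE]
Op 2: free(a) -> (freed a); heap: [0-58 FREE]
Op 3: b = malloc(7) -> b = 0; heap: [0-6 ALLOC][7-58 FREE]
Op 4: free(b) -> (freed b); heap: [0-58 FREE]
Op 5: c = malloc(17) -> c = 0; heap: [0-16 ALLOC][17-58 FREE]
Op 6: d = malloc(14) -> d = 17; heap: [0-16 ALLOC][17-30 ALLOC][31-58 FREE]
malloc(10): first-fit scan over [0-16 ALLOC][17-30 ALLOC][31-58 FREE] -> 31

Answer: 31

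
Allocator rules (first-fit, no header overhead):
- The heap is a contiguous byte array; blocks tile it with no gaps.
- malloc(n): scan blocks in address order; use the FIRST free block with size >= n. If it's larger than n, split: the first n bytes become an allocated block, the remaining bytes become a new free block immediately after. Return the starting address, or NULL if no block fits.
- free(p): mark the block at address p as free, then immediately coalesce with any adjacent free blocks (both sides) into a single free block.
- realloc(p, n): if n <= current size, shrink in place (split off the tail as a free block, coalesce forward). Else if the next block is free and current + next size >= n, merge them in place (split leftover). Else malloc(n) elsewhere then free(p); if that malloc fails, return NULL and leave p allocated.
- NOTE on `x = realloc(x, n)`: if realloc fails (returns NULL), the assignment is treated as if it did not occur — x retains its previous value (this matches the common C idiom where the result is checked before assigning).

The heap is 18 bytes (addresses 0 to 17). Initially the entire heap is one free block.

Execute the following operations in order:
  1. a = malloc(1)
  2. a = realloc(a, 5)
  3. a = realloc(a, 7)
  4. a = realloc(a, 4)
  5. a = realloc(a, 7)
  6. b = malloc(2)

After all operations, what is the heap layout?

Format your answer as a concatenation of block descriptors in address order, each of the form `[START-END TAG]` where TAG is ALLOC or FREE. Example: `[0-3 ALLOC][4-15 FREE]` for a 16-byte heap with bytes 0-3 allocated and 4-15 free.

Answer: [0-6 ALLOC][7-8 ALLOC][9-17 FREE]

Derivation:
Op 1: a = malloc(1) -> a = 0; heap: [0-0 ALLOC][1-17 FREE]
Op 2: a = realloc(a, 5) -> a = 0; heap: [0-4 ALLOC][5-17 FREE]
Op 3: a = realloc(a, 7) -> a = 0; heap: [0-6 ALLOC][7-17 FREE]
Op 4: a = realloc(a, 4) -> a = 0; heap: [0-3 ALLOC][4-17 FREE]
Op 5: a = realloc(a, 7) -> a = 0; heap: [0-6 ALLOC][7-17 FREE]
Op 6: b = malloc(2) -> b = 7; heap: [0-6 ALLOC][7-8 ALLOC][9-17 FREE]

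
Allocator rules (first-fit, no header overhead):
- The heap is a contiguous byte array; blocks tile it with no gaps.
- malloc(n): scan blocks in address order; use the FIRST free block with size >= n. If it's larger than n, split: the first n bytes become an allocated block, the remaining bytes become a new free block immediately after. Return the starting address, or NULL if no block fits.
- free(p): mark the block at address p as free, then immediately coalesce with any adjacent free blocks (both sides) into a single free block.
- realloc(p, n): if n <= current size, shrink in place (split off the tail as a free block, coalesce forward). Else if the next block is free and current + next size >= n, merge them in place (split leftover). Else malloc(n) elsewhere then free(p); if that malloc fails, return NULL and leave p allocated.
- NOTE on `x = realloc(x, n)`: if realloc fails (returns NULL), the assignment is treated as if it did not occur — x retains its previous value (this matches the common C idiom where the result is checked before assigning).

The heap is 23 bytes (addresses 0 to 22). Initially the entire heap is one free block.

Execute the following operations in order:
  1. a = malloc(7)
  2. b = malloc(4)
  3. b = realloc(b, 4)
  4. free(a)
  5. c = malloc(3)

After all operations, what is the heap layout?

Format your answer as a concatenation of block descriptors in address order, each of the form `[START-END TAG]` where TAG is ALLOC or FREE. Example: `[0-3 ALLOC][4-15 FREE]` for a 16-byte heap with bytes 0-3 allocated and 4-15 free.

Answer: [0-2 ALLOC][3-6 FREE][7-10 ALLOC][11-22 FREE]

Derivation:
Op 1: a = malloc(7) -> a = 0; heap: [0-6 ALLOC][7-22 FREE]
Op 2: b = malloc(4) -> b = 7; heap: [0-6 ALLOC][7-10 ALLOC][11-22 FREE]
Op 3: b = realloc(b, 4) -> b = 7; heap: [0-6 ALLOC][7-10 ALLOC][11-22 FREE]
Op 4: free(a) -> (freed a); heap: [0-6 FREE][7-10 ALLOC][11-22 FREE]
Op 5: c = malloc(3) -> c = 0; heap: [0-2 ALLOC][3-6 FREE][7-10 ALLOC][11-22 FREE]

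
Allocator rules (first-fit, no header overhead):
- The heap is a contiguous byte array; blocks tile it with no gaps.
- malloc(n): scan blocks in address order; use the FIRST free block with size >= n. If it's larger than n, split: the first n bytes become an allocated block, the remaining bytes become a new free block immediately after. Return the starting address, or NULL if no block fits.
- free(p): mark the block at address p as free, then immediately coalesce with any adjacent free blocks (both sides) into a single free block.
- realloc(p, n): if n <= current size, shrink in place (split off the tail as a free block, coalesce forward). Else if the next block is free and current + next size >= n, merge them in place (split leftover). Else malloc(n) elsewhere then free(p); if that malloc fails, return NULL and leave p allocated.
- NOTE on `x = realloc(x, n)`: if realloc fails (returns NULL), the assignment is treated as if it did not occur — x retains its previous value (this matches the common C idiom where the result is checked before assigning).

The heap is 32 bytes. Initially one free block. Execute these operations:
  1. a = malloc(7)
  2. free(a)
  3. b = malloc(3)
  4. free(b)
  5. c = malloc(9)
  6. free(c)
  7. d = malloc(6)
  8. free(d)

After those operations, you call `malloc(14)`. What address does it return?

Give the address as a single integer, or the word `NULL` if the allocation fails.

Answer: 0

Derivation:
Op 1: a = malloc(7) -> a = 0; heap: [0-6 ALLOC][7-31 FREE]
Op 2: free(a) -> (freed a); heap: [0-31 FREE]
Op 3: b = malloc(3) -> b = 0; heap: [0-2 ALLOC][3-31 FREE]
Op 4: free(b) -> (freed b); heap: [0-31 FREE]
Op 5: c = malloc(9) -> c = 0; heap: [0-8 ALLOC][9-31 FREE]
Op 6: free(c) -> (freed c); heap: [0-31 FREE]
Op 7: d = malloc(6) -> d = 0; heap: [0-5 ALLOC][6-31 FREE]
Op 8: free(d) -> (freed d); heap: [0-31 FREE]
malloc(14): first-fit scan over [0-31 FREE] -> 0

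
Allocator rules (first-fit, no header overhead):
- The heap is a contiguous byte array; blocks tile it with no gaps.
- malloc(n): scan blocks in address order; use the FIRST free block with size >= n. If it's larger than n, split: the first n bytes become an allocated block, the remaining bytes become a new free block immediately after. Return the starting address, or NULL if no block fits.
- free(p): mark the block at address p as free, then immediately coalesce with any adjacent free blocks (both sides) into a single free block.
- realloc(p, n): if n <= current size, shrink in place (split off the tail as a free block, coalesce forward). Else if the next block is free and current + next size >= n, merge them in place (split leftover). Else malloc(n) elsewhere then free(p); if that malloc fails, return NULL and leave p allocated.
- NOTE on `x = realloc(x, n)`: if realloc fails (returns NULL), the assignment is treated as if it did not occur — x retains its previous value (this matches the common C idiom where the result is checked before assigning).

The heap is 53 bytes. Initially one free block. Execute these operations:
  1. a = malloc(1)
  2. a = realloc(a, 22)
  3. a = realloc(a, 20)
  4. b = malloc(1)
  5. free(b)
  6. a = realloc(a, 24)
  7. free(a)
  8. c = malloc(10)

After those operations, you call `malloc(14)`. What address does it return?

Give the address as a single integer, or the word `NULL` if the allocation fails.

Answer: 10

Derivation:
Op 1: a = malloc(1) -> a = 0; heap: [0-0 ALLOC][1-52 FREE]
Op 2: a = realloc(a, 22) -> a = 0; heap: [0-21 ALLOC][22-52 FREE]
Op 3: a = realloc(a, 20) -> a = 0; heap: [0-19 ALLOC][20-52 FREE]
Op 4: b = malloc(1) -> b = 20; heap: [0-19 ALLOC][20-20 ALLOC][21-52 FREE]
Op 5: free(b) -> (freed b); heap: [0-19 ALLOC][20-52 FREE]
Op 6: a = realloc(a, 24) -> a = 0; heap: [0-23 ALLOC][24-52 FREE]
Op 7: free(a) -> (freed a); heap: [0-52 FREE]
Op 8: c = malloc(10) -> c = 0; heap: [0-9 ALLOC][10-52 FREE]
malloc(14): first-fit scan over [0-9 ALLOC][10-52 FREE] -> 10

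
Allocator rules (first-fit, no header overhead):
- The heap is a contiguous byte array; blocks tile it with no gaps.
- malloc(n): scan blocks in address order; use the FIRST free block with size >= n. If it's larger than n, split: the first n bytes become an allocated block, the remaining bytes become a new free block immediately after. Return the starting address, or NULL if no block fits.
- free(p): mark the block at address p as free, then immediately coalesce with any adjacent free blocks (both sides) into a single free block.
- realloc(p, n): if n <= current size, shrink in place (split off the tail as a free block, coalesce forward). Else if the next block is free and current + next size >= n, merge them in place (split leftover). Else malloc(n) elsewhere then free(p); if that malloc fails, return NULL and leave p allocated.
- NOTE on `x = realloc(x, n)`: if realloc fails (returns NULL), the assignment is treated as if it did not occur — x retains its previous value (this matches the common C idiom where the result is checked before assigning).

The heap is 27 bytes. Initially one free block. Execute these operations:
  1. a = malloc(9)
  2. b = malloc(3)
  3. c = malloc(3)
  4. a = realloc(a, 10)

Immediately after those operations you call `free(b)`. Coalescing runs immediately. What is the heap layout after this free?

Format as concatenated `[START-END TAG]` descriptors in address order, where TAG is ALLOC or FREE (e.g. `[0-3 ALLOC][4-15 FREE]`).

Op 1: a = malloc(9) -> a = 0; heap: [0-8 ALLOC][9-26 FREE]
Op 2: b = malloc(3) -> b = 9; heap: [0-8 ALLOC][9-11 ALLOC][12-26 FREE]
Op 3: c = malloc(3) -> c = 12; heap: [0-8 ALLOC][9-11 ALLOC][12-14 ALLOC][15-26 FREE]
Op 4: a = realloc(a, 10) -> a = 15; heap: [0-8 FREE][9-11 ALLOC][12-14 ALLOC][15-24 ALLOC][25-26 FREE]
free(b): b = 9 -> block [9-11 ALLOC]; mark free, coalesce with adjacent free neighbors -> [0-11 FREE][12-14 ALLOC][15-24 ALLOC][25-26 FREE]

Answer: [0-11 FREE][12-14 ALLOC][15-24 ALLOC][25-26 FREE]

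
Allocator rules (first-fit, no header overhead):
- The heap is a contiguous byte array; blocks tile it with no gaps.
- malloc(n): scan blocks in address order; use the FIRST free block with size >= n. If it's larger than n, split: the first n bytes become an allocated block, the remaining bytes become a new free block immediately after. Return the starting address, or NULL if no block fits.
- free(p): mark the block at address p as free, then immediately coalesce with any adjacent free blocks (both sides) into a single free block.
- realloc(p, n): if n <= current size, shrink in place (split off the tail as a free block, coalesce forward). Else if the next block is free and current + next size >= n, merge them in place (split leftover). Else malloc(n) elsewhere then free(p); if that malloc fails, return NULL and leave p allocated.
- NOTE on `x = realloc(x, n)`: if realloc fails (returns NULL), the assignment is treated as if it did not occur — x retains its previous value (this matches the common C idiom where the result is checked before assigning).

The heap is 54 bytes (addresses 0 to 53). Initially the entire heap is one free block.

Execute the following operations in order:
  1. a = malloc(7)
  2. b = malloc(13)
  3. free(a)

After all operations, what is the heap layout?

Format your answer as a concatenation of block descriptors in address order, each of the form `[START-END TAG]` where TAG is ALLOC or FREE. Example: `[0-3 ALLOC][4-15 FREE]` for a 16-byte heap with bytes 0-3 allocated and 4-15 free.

Answer: [0-6 FREE][7-19 ALLOC][20-53 FREE]

Derivation:
Op 1: a = malloc(7) -> a = 0; heap: [0-6 ALLOC][7-53 FREE]
Op 2: b = malloc(13) -> b = 7; heap: [0-6 ALLOC][7-19 ALLOC][20-53 FREE]
Op 3: free(a) -> (freed a); heap: [0-6 FREE][7-19 ALLOC][20-53 FREE]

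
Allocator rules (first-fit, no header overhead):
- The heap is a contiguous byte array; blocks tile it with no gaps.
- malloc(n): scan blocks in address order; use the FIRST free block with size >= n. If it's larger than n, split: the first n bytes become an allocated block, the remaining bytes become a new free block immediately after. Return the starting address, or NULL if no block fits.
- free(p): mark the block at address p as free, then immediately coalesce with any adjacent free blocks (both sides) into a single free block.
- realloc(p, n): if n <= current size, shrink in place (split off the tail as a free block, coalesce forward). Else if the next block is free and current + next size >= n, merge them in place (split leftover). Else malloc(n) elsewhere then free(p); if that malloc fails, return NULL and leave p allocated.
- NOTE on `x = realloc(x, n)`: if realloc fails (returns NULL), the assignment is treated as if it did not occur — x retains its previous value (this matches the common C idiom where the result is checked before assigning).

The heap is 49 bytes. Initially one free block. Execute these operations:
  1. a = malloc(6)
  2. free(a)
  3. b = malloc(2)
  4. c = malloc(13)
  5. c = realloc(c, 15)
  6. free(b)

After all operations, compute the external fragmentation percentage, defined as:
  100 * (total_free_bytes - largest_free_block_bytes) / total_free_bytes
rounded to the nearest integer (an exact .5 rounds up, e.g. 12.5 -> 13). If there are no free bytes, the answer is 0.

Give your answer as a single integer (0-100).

Op 1: a = malloc(6) -> a = 0; heap: [0-5 ALLOC][6-48 FREE]
Op 2: free(a) -> (freed a); heap: [0-48 FREE]
Op 3: b = malloc(2) -> b = 0; heap: [0-1 ALLOC][2-48 FREE]
Op 4: c = malloc(13) -> c = 2; heap: [0-1 ALLOC][2-14 ALLOC][15-48 FREE]
Op 5: c = realloc(c, 15) -> c = 2; heap: [0-1 ALLOC][2-16 ALLOC][17-48 FREE]
Op 6: free(b) -> (freed b); heap: [0-1 FREE][2-16 ALLOC][17-48 FREE]
Free blocks: [2 32] total_free=34 largest=32 -> 100*(34-32)/34 = 200/34 ≈ 5.882 -> rounds to 6

Answer: 6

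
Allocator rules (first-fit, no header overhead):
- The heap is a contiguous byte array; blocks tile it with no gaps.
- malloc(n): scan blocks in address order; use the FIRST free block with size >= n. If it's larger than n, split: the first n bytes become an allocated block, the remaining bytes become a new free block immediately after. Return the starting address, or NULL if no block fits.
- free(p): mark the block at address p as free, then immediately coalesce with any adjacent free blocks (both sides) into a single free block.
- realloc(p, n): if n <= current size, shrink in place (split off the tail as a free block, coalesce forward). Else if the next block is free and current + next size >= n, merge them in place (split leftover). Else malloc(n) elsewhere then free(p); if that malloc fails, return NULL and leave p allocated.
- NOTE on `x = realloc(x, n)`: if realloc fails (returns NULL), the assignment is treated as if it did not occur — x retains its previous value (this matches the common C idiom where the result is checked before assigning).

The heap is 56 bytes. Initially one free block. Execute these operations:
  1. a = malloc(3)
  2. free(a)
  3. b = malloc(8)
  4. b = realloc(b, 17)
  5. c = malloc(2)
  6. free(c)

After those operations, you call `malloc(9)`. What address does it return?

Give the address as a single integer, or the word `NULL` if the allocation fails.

Answer: 17

Derivation:
Op 1: a = malloc(3) -> a = 0; heap: [0-2 ALLOC][3-55 FREE]
Op 2: free(a) -> (freed a); heap: [0-55 FREE]
Op 3: b = malloc(8) -> b = 0; heap: [0-7 ALLOC][8-55 FREE]
Op 4: b = realloc(b, 17) -> b = 0; heap: [0-16 ALLOC][17-55 FREE]
Op 5: c = malloc(2) -> c = 17; heap: [0-16 ALLOC][17-18 ALLOC][19-55 FREE]
Op 6: free(c) -> (freed c); heap: [0-16 ALLOC][17-55 FREE]
malloc(9): first-fit scan over [0-16 ALLOC][17-55 FREE] -> 17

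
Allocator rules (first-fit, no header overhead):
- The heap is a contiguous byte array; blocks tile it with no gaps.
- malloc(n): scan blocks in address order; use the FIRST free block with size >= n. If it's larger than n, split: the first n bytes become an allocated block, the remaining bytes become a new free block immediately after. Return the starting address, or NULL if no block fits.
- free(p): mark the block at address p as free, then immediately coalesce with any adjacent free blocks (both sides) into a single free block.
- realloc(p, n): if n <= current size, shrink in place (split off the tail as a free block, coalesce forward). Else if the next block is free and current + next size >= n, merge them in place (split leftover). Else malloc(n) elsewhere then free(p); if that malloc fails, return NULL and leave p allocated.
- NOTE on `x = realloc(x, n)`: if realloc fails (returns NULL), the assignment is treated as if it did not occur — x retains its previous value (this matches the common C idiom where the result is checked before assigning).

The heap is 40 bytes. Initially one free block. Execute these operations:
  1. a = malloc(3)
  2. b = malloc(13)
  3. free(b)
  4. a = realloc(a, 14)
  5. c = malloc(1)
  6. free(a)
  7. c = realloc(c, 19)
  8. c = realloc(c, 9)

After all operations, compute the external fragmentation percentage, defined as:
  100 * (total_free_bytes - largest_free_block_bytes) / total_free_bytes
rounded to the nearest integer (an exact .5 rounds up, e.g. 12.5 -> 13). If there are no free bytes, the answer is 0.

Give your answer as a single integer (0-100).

Answer: 45

Derivation:
Op 1: a = malloc(3) -> a = 0; heap: [0-2 ALLOC][3-39 FREE]
Op 2: b = malloc(13) -> b = 3; heap: [0-2 ALLOC][3-15 ALLOC][16-39 FREE]
Op 3: free(b) -> (freed b); heap: [0-2 ALLOC][3-39 FREE]
Op 4: a = realloc(a, 14) -> a = 0; heap: [0-13 ALLOC][14-39 FREE]
Op 5: c = malloc(1) -> c = 14; heap: [0-13 ALLOC][14-14 ALLOC][15-39 FREE]
Op 6: free(a) -> (freed a); heap: [0-13 FREE][14-14 ALLOC][15-39 FREE]
Op 7: c = realloc(c, 19) -> c = 14; heap: [0-13 FREE][14-32 ALLOC][33-39 FREE]
Op 8: c = realloc(c, 9) -> c = 14; heap: [0-13 FREE][14-22 ALLOC][23-39 FREE]
Free blocks: [14 17] total_free=31 largest=17 -> 100*(31-17)/31 = 1400/31 ≈ 45.161 -> rounds to 45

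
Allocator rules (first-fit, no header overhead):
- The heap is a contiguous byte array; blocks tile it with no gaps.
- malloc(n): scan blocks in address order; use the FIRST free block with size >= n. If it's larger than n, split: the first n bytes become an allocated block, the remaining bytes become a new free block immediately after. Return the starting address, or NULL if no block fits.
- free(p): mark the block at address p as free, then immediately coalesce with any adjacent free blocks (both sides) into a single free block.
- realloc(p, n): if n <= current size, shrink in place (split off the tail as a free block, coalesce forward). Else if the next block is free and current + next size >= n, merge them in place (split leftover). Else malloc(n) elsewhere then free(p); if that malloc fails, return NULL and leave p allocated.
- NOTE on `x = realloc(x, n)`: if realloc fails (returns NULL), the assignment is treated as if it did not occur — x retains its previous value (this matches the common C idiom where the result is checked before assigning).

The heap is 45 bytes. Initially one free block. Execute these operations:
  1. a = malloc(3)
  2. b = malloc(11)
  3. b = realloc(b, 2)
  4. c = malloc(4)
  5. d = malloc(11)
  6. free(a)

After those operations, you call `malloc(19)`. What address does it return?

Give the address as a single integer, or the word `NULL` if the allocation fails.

Op 1: a = malloc(3) -> a = 0; heap: [0-2 ALLOC][3-44 FREE]
Op 2: b = malloc(11) -> b = 3; heap: [0-2 ALLOC][3-13 ALLOC][14-44 FREE]
Op 3: b = realloc(b, 2) -> b = 3; heap: [0-2 ALLOC][3-4 ALLOC][5-44 FREE]
Op 4: c = malloc(4) -> c = 5; heap: [0-2 ALLOC][3-4 ALLOC][5-8 ALLOC][9-44 FREE]
Op 5: d = malloc(11) -> d = 9; heap: [0-2 ALLOC][3-4 ALLOC][5-8 ALLOC][9-19 ALLOC][20-44 FREE]
Op 6: free(a) -> (freed a); heap: [0-2 FREE][3-4 ALLOC][5-8 ALLOC][9-19 ALLOC][20-44 FREE]
malloc(19): first-fit scan over [0-2 FREE][3-4 ALLOC][5-8 ALLOC][9-19 ALLOC][20-44 FREE] -> 20

Answer: 20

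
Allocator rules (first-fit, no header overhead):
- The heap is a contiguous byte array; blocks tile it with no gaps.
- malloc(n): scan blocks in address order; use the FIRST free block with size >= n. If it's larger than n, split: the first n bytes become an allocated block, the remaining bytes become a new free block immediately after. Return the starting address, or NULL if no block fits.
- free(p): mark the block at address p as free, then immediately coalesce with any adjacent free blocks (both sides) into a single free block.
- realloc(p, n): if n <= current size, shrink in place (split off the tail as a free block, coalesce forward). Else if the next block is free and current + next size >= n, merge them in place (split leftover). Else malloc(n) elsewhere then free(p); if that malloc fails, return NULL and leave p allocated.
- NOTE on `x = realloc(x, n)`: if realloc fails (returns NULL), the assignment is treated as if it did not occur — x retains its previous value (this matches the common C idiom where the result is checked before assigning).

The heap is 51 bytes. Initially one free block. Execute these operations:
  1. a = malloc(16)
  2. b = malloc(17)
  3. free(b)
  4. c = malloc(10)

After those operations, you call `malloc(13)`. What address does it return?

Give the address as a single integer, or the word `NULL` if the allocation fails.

Answer: 26

Derivation:
Op 1: a = malloc(16) -> a = 0; heap: [0-15 ALLOC][16-50 FREE]
Op 2: b = malloc(17) -> b = 16; heap: [0-15 ALLOC][16-32 ALLOC][33-50 FREE]
Op 3: free(b) -> (freed b); heap: [0-15 ALLOC][16-50 FREE]
Op 4: c = malloc(10) -> c = 16; heap: [0-15 ALLOC][16-25 ALLOC][26-50 FREE]
malloc(13): first-fit scan over [0-15 ALLOC][16-25 ALLOC][26-50 FREE] -> 26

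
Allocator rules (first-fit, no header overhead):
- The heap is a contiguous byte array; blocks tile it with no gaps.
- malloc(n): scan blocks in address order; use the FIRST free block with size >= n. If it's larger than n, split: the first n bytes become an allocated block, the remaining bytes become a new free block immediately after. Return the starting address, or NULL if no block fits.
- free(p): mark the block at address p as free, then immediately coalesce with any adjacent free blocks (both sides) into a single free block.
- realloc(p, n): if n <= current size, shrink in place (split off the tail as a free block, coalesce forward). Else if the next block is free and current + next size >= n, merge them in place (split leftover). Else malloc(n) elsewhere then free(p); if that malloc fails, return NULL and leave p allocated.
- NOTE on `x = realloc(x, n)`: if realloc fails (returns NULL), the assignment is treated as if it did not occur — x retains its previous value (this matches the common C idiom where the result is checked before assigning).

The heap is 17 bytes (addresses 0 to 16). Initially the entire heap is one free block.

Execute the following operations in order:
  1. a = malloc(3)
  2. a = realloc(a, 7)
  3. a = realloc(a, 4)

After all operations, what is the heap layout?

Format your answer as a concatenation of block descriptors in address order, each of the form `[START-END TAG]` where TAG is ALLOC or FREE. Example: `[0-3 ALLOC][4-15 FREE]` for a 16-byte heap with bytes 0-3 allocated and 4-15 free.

Op 1: a = malloc(3) -> a = 0; heap: [0-2 ALLOC][3-16 FREE]
Op 2: a = realloc(a, 7) -> a = 0; heap: [0-6 ALLOC][7-16 FREE]
Op 3: a = realloc(a, 4) -> a = 0; heap: [0-3 ALLOC][4-16 FREE]

Answer: [0-3 ALLOC][4-16 FREE]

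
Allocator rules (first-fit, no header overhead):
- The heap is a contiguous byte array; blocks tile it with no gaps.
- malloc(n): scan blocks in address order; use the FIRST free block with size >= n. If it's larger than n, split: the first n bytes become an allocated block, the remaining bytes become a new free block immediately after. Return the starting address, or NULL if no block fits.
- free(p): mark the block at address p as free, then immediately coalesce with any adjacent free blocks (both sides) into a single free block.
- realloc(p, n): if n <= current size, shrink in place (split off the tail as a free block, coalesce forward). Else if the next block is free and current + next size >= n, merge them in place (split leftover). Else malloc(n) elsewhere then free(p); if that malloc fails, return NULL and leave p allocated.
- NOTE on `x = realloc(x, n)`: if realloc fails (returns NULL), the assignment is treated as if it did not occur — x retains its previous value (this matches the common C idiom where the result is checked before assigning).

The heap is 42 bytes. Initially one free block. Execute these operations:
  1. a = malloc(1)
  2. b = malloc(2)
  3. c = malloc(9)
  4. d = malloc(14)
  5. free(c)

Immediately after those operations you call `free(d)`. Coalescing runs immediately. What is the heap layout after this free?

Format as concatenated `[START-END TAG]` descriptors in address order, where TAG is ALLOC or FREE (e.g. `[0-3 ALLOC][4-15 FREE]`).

Answer: [0-0 ALLOC][1-2 ALLOC][3-41 FREE]

Derivation:
Op 1: a = malloc(1) -> a = 0; heap: [0-0 ALLOC][1-41 FREE]
Op 2: b = malloc(2) -> b = 1; heap: [0-0 ALLOC][1-2 ALLOC][3-41 FREE]
Op 3: c = malloc(9) -> c = 3; heap: [0-0 ALLOC][1-2 ALLOC][3-11 ALLOC][12-41 FREE]
Op 4: d = malloc(14) -> d = 12; heap: [0-0 ALLOC][1-2 ALLOC][3-11 ALLOC][12-25 ALLOC][26-41 FREE]
Op 5: free(c) -> (freed c); heap: [0-0 ALLOC][1-2 ALLOC][3-11 FREE][12-25 ALLOC][26-41 FREE]
free(d): d = 12 -> block [12-25 ALLOC]; mark free, coalesce with adjacent free neighbors -> [0-0 ALLOC][1-2 ALLOC][3-41 FREE]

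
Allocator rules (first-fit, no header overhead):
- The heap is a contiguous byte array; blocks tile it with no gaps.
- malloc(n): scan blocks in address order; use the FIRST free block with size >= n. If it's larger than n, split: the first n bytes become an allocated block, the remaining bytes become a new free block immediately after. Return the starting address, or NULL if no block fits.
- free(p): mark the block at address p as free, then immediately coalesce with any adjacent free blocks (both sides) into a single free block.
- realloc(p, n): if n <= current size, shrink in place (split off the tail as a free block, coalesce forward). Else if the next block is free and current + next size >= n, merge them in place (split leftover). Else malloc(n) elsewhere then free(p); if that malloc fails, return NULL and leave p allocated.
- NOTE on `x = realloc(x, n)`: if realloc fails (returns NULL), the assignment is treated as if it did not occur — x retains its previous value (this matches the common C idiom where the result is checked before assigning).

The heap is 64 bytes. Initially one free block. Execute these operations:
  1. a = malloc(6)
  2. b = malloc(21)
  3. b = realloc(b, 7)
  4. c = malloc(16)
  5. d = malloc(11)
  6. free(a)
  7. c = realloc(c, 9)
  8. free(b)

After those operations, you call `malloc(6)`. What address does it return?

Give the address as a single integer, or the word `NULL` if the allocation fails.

Op 1: a = malloc(6) -> a = 0; heap: [0-5 ALLOC][6-63 FREE]
Op 2: b = malloc(21) -> b = 6; heap: [0-5 ALLOC][6-26 ALLOC][27-63 FREE]
Op 3: b = realloc(b, 7) -> b = 6; heap: [0-5 ALLOC][6-12 ALLOC][13-63 FREE]
Op 4: c = malloc(16) -> c = 13; heap: [0-5 ALLOC][6-12 ALLOC][13-28 ALLOC][29-63 FREE]
Op 5: d = malloc(11) -> d = 29; heap: [0-5 ALLOC][6-12 ALLOC][13-28 ALLOC][29-39 ALLOC][40-63 FREE]
Op 6: free(a) -> (freed a); heap: [0-5 FREE][6-12 ALLOC][13-28 ALLOC][29-39 ALLOC][40-63 FREE]
Op 7: c = realloc(c, 9) -> c = 13; heap: [0-5 FREE][6-12 ALLOC][13-21 ALLOC][22-28 FREE][29-39 ALLOC][40-63 FREE]
Op 8: free(b) -> (freed b); heap: [0-12 FREE][13-21 ALLOC][22-28 FREE][29-39 ALLOC][40-63 FREE]
malloc(6): first-fit scan over [0-12 FREE][13-21 ALLOC][22-28 FREE][29-39 ALLOC][40-63 FREE] -> 0

Answer: 0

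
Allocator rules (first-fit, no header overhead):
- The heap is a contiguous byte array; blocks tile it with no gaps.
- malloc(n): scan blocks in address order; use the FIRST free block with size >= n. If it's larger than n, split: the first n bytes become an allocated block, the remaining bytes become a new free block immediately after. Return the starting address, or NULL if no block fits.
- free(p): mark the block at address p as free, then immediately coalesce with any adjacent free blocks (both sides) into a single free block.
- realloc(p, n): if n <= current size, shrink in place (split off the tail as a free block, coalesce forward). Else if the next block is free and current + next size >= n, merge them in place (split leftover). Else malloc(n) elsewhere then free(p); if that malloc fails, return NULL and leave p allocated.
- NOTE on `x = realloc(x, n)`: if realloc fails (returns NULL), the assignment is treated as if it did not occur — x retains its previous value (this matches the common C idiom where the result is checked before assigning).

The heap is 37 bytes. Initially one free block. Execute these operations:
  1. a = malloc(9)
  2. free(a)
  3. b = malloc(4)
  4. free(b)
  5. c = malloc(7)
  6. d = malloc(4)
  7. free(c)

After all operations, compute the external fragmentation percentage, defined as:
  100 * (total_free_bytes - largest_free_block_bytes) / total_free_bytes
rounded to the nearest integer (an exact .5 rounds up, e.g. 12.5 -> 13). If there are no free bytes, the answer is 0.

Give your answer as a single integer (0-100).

Op 1: a = malloc(9) -> a = 0; heap: [0-8 ALLOC][9-36 FREE]
Op 2: free(a) -> (freed a); heap: [0-36 FREE]
Op 3: b = malloc(4) -> b = 0; heap: [0-3 ALLOC][4-36 FREE]
Op 4: free(b) -> (freed b); heap: [0-36 FREE]
Op 5: c = malloc(7) -> c = 0; heap: [0-6 ALLOC][7-36 FREE]
Op 6: d = malloc(4) -> d = 7; heap: [0-6 ALLOC][7-10 ALLOC][11-36 FREE]
Op 7: free(c) -> (freed c); heap: [0-6 FREE][7-10 ALLOC][11-36 FREE]
Free blocks: [7 26] total_free=33 largest=26 -> 100*(33-26)/33 = 700/33 ≈ 21.212 -> rounds to 21

Answer: 21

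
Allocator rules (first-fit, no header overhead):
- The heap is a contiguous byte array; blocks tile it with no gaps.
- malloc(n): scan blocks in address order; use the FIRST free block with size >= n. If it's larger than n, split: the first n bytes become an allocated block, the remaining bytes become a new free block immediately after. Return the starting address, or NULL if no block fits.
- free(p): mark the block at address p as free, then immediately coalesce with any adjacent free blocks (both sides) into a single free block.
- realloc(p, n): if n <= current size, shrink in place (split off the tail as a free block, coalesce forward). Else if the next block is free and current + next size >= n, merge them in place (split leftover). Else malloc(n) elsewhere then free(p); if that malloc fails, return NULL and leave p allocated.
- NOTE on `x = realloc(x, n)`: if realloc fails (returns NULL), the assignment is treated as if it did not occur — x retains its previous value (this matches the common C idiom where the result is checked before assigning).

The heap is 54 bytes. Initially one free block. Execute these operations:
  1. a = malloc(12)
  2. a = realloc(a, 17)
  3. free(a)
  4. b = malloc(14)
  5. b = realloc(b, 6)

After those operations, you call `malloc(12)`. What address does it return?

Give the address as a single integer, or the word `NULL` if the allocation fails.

Answer: 6

Derivation:
Op 1: a = malloc(12) -> a = 0; heap: [0-11 ALLOC][12-53 FREE]
Op 2: a = realloc(a, 17) -> a = 0; heap: [0-16 ALLOC][17-53 FREE]
Op 3: free(a) -> (freed a); heap: [0-53 FREE]
Op 4: b = malloc(14) -> b = 0; heap: [0-13 ALLOC][14-53 FREE]
Op 5: b = realloc(b, 6) -> b = 0; heap: [0-5 ALLOC][6-53 FREE]
malloc(12): first-fit scan over [0-5 ALLOC][6-53 FREE] -> 6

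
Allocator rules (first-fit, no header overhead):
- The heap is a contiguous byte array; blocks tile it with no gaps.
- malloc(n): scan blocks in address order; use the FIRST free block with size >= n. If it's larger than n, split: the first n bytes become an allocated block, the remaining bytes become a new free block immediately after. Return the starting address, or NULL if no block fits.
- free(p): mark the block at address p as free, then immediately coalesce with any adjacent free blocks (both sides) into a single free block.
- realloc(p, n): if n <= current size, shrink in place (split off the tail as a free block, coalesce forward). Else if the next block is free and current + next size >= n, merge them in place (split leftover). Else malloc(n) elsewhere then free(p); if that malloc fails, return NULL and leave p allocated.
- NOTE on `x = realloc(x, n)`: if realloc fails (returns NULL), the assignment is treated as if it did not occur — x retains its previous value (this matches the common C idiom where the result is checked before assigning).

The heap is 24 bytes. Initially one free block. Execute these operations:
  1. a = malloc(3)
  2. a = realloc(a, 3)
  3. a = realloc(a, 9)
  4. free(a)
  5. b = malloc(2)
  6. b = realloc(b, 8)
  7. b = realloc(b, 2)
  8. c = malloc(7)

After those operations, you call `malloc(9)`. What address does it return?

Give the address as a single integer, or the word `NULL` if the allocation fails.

Answer: 9

Derivation:
Op 1: a = malloc(3) -> a = 0; heap: [0-2 ALLOC][3-23 FREE]
Op 2: a = realloc(a, 3) -> a = 0; heap: [0-2 ALLOC][3-23 FREE]
Op 3: a = realloc(a, 9) -> a = 0; heap: [0-8 ALLOC][9-23 FREE]
Op 4: free(a) -> (freed a); heap: [0-23 FREE]
Op 5: b = malloc(2) -> b = 0; heap: [0-1 ALLOC][2-23 FREE]
Op 6: b = realloc(b, 8) -> b = 0; heap: [0-7 ALLOC][8-23 FREE]
Op 7: b = realloc(b, 2) -> b = 0; heap: [0-1 ALLOC][2-23 FREE]
Op 8: c = malloc(7) -> c = 2; heap: [0-1 ALLOC][2-8 ALLOC][9-23 FREE]
malloc(9): first-fit scan over [0-1 ALLOC][2-8 ALLOC][9-23 FREE] -> 9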